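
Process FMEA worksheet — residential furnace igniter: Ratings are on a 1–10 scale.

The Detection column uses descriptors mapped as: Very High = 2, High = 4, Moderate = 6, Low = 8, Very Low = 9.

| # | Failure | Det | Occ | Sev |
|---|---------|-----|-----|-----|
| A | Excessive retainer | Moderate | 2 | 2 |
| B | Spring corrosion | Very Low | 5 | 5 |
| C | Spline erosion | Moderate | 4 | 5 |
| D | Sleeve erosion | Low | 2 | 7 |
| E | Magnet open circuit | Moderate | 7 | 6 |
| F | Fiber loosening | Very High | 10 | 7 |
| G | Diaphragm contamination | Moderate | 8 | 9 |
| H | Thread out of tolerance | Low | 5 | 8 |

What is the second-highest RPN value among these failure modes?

320

RPN = Severity × Occurrence × Detection:
  A: 2 × 2 × 6 = 24
  B: 5 × 5 × 9 = 225
  C: 5 × 4 × 6 = 120
  D: 7 × 2 × 8 = 112
  E: 6 × 7 × 6 = 252
  F: 7 × 10 × 2 = 140
  G: 9 × 8 × 6 = 432
  H: 8 × 5 × 8 = 320
Sorted descending: 432, 320, 252, 225, 140, 120, 112, 24.
The second-highest RPN is 320 (H).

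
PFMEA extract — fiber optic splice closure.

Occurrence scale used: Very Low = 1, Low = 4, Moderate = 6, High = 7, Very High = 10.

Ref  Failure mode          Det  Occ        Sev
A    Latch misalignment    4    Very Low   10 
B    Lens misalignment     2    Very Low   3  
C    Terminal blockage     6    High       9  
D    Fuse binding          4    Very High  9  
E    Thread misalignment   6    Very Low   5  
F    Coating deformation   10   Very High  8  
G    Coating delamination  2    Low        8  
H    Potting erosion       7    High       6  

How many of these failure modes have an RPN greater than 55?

5

RPN = Severity × Occurrence × Detection:
  A: 10 × 1 × 4 = 40
  B: 3 × 1 × 2 = 6
  C: 9 × 7 × 6 = 378
  D: 9 × 10 × 4 = 360
  E: 5 × 1 × 6 = 30
  F: 8 × 10 × 10 = 800
  G: 8 × 4 × 2 = 64
  H: 6 × 7 × 7 = 294
Modes with RPN > 55: C (378), D (360), F (800), G (64), H (294) → 5.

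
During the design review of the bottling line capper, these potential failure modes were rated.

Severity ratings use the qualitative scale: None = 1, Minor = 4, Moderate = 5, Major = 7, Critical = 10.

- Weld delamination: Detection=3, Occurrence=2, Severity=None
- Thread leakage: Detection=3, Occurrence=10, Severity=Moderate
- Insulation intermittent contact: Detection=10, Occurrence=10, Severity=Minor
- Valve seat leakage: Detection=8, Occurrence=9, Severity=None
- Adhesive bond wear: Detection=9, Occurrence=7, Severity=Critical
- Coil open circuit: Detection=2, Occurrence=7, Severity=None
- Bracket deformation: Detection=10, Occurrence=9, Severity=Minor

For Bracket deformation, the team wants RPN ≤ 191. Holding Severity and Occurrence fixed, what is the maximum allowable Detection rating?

5

Bracket deformation: S=4, O=9, D=10 → current RPN = 360.
Fixed product = 36. Need 36 × D ≤ 191, so D ≤ 191/36 = 5.31.
Maximum integer Detection rating = 5 (gives RPN 180; D=6 would give 216 > 191).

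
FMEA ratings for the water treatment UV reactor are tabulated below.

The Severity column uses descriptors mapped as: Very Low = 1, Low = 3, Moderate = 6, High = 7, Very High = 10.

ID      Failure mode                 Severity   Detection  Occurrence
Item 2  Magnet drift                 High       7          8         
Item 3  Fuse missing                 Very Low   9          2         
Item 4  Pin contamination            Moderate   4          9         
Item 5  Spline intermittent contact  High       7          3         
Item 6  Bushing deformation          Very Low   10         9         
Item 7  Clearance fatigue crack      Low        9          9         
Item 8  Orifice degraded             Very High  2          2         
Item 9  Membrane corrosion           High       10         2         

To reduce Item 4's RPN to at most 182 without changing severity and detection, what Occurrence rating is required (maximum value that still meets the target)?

7

Item 4: S=6, O=9, D=4 → current RPN = 216.
Fixed product = 24. Need 24 × O ≤ 182, so O ≤ 182/24 = 7.58.
Maximum integer Occurrence rating = 7 (gives RPN 168; O=8 would give 192 > 182).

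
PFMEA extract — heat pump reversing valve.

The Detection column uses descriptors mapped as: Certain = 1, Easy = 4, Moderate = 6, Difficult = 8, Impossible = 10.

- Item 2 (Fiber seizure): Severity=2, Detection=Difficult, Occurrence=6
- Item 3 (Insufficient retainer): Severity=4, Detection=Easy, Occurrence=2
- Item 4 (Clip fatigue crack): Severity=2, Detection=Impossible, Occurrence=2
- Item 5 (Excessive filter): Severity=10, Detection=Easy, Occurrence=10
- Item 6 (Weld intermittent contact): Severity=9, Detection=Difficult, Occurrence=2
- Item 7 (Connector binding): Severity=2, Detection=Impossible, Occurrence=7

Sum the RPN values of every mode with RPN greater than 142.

RPN = Severity × Occurrence × Detection:
  Item 2: 2 × 6 × 8 = 96
  Item 3: 4 × 2 × 4 = 32
  Item 4: 2 × 2 × 10 = 40
  Item 5: 10 × 10 × 4 = 400
  Item 6: 9 × 2 × 8 = 144
  Item 7: 2 × 7 × 10 = 140
RPN > 142: Item 5 (400), Item 6 (144).
Sum: 400 + 144 = 544.

544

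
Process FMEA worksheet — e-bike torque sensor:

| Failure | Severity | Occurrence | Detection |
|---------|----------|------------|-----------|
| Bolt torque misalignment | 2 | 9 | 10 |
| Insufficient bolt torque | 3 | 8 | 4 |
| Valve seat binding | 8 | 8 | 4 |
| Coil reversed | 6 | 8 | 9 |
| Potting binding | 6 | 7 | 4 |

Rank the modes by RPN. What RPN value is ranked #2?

RPN = Severity × Occurrence × Detection:
  Bolt torque misalignment: 2 × 9 × 10 = 180
  Insufficient bolt torque: 3 × 8 × 4 = 96
  Valve seat binding: 8 × 8 × 4 = 256
  Coil reversed: 6 × 8 × 9 = 432
  Potting binding: 6 × 7 × 4 = 168
Sorted descending: 432, 256, 180, 168, 96.
The second-highest RPN is 256 (Valve seat binding).

256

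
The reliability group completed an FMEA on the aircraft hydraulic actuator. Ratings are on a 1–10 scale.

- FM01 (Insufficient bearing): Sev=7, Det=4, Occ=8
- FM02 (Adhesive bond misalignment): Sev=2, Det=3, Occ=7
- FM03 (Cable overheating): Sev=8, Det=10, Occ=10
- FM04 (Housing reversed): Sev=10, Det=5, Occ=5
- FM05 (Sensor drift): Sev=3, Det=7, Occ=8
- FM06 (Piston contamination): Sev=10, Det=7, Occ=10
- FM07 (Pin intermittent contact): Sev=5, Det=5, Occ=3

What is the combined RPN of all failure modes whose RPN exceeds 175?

1974

RPN = Severity × Occurrence × Detection:
  FM01: 7 × 8 × 4 = 224
  FM02: 2 × 7 × 3 = 42
  FM03: 8 × 10 × 10 = 800
  FM04: 10 × 5 × 5 = 250
  FM05: 3 × 8 × 7 = 168
  FM06: 10 × 10 × 7 = 700
  FM07: 5 × 3 × 5 = 75
RPN > 175: FM01 (224), FM03 (800), FM04 (250), FM06 (700).
Sum: 224 + 800 + 250 + 700 = 1974.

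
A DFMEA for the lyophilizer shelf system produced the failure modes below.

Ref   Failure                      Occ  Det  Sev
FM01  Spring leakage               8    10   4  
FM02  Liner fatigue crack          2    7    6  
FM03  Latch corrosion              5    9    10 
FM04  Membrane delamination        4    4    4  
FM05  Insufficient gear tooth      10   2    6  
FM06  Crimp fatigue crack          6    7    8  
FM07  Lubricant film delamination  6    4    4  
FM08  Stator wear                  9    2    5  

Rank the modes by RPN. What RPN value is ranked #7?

84

RPN = Severity × Occurrence × Detection:
  FM01: 4 × 8 × 10 = 320
  FM02: 6 × 2 × 7 = 84
  FM03: 10 × 5 × 9 = 450
  FM04: 4 × 4 × 4 = 64
  FM05: 6 × 10 × 2 = 120
  FM06: 8 × 6 × 7 = 336
  FM07: 4 × 6 × 4 = 96
  FM08: 5 × 9 × 2 = 90
Sorted descending: 450, 336, 320, 120, 96, 90, 84, 64.
The seventh-highest RPN is 84 (FM02).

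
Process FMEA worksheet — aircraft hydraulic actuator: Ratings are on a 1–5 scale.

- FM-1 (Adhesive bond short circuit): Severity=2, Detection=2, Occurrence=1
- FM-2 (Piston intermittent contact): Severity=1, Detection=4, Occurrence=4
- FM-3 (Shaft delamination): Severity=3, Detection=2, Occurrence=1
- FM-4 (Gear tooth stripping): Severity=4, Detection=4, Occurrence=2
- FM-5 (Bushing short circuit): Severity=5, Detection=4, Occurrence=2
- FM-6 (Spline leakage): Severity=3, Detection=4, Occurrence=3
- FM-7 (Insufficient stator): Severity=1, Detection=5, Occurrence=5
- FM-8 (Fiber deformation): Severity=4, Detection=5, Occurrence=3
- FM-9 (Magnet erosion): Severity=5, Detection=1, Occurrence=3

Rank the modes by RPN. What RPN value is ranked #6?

RPN = Severity × Occurrence × Detection:
  FM-1: 2 × 1 × 2 = 4
  FM-2: 1 × 4 × 4 = 16
  FM-3: 3 × 1 × 2 = 6
  FM-4: 4 × 2 × 4 = 32
  FM-5: 5 × 2 × 4 = 40
  FM-6: 3 × 3 × 4 = 36
  FM-7: 1 × 5 × 5 = 25
  FM-8: 4 × 3 × 5 = 60
  FM-9: 5 × 3 × 1 = 15
Sorted descending: 60, 40, 36, 32, 25, 16, 15, 6, 4.
The sixth-highest RPN is 16 (FM-2).

16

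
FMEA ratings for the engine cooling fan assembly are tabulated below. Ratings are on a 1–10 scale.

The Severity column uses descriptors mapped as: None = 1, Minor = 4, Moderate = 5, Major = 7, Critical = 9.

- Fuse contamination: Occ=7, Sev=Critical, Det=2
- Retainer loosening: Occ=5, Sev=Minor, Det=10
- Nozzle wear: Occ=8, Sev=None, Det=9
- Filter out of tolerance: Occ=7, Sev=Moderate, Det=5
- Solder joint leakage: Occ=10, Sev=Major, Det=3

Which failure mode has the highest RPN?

RPN = Severity × Occurrence × Detection:
  Fuse contamination: 9 × 7 × 2 = 126
  Retainer loosening: 4 × 5 × 10 = 200
  Nozzle wear: 1 × 8 × 9 = 72
  Filter out of tolerance: 5 × 7 × 5 = 175
  Solder joint leakage: 7 × 10 × 3 = 210
Highest RPN is 210 → Solder joint leakage.

Solder joint leakage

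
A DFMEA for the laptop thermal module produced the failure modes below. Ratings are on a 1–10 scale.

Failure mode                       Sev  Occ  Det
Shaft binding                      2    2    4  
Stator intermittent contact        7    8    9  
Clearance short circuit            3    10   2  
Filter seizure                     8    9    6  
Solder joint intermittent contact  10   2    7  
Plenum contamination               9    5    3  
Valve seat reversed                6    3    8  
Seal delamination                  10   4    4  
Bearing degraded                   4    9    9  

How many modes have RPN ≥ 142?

5

RPN = Severity × Occurrence × Detection:
  Shaft binding: 2 × 2 × 4 = 16
  Stator intermittent contact: 7 × 8 × 9 = 504
  Clearance short circuit: 3 × 10 × 2 = 60
  Filter seizure: 8 × 9 × 6 = 432
  Solder joint intermittent contact: 10 × 2 × 7 = 140
  Plenum contamination: 9 × 5 × 3 = 135
  Valve seat reversed: 6 × 3 × 8 = 144
  Seal delamination: 10 × 4 × 4 = 160
  Bearing degraded: 4 × 9 × 9 = 324
Modes with RPN ≥ 142: Stator intermittent contact (504), Filter seizure (432), Valve seat reversed (144), Seal delamination (160), Bearing degraded (324) → 5.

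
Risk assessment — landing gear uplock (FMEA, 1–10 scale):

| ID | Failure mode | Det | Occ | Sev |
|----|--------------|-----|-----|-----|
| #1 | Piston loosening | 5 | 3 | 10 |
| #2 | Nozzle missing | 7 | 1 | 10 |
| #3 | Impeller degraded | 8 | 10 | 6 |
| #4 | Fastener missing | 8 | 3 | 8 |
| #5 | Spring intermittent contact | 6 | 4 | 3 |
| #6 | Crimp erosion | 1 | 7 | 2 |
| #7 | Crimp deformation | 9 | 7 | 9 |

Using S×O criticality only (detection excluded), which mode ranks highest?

Criticality = Severity × Occurrence:
  #1: 10 × 3 = 30
  #2: 10 × 1 = 10
  #3: 6 × 10 = 60
  #4: 8 × 3 = 24
  #5: 3 × 4 = 12
  #6: 2 × 7 = 14
  #7: 9 × 7 = 63
Highest criticality is 63 → #7.

#7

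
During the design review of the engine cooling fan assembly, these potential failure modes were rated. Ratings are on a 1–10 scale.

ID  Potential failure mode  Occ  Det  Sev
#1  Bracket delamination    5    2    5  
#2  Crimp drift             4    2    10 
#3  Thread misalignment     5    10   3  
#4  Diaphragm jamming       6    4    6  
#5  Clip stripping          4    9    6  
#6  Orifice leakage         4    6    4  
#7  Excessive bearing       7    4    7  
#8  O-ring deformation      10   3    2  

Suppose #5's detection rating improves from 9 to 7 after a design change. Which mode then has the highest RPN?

RPN = Severity × Occurrence × Detection:
  #1: 5 × 5 × 2 = 50
  #2: 10 × 4 × 2 = 80
  #3: 3 × 5 × 10 = 150
  #4: 6 × 6 × 4 = 144
  #5: 6 × 4 × 9 = 216
  #6: 4 × 4 × 6 = 96
  #7: 7 × 7 × 4 = 196
  #8: 2 × 10 × 3 = 60
After action: #5 → 6 × 4 × 7 = 168.
Revised RPNs: #7=196, #5=168, #3=150, #4=144, #6=96, #2=80, #8=60, #1=50.
Highest is now #7 (196).

#7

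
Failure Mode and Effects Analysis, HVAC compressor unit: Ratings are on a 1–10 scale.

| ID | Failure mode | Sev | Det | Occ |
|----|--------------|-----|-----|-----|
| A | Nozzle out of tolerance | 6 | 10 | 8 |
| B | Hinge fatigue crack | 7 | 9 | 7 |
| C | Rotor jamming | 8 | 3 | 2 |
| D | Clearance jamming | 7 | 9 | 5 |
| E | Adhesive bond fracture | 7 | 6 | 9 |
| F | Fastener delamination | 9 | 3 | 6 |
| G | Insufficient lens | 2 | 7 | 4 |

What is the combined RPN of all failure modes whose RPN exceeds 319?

1299

RPN = Severity × Occurrence × Detection:
  A: 6 × 8 × 10 = 480
  B: 7 × 7 × 9 = 441
  C: 8 × 2 × 3 = 48
  D: 7 × 5 × 9 = 315
  E: 7 × 9 × 6 = 378
  F: 9 × 6 × 3 = 162
  G: 2 × 4 × 7 = 56
RPN > 319: A (480), B (441), E (378).
Sum: 480 + 441 + 378 = 1299.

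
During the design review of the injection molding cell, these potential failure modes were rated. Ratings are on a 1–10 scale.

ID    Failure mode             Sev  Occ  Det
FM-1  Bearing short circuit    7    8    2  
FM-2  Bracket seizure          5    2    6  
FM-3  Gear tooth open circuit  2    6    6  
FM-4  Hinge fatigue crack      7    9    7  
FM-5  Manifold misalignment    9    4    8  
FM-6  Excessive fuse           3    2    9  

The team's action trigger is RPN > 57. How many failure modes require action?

RPN = Severity × Occurrence × Detection:
  FM-1: 7 × 8 × 2 = 112
  FM-2: 5 × 2 × 6 = 60
  FM-3: 2 × 6 × 6 = 72
  FM-4: 7 × 9 × 7 = 441
  FM-5: 9 × 4 × 8 = 288
  FM-6: 3 × 2 × 9 = 54
Modes with RPN > 57: FM-1 (112), FM-2 (60), FM-3 (72), FM-4 (441), FM-5 (288) → 5.

5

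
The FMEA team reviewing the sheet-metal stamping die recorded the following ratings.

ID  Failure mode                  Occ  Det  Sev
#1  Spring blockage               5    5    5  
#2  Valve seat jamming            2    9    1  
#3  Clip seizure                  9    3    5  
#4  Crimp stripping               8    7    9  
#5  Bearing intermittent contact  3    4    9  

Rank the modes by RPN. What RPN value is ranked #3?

125

RPN = Severity × Occurrence × Detection:
  #1: 5 × 5 × 5 = 125
  #2: 1 × 2 × 9 = 18
  #3: 5 × 9 × 3 = 135
  #4: 9 × 8 × 7 = 504
  #5: 9 × 3 × 4 = 108
Sorted descending: 504, 135, 125, 108, 18.
The third-highest RPN is 125 (#1).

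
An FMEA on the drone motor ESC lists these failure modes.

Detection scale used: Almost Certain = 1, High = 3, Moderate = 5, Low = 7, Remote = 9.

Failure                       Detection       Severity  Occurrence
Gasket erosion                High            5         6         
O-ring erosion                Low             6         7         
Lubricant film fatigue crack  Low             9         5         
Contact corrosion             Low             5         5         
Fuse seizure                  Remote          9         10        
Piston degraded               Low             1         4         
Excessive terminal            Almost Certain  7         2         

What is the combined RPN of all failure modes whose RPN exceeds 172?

1594

RPN = Severity × Occurrence × Detection:
  Gasket erosion: 5 × 6 × 3 = 90
  O-ring erosion: 6 × 7 × 7 = 294
  Lubricant film fatigue crack: 9 × 5 × 7 = 315
  Contact corrosion: 5 × 5 × 7 = 175
  Fuse seizure: 9 × 10 × 9 = 810
  Piston degraded: 1 × 4 × 7 = 28
  Excessive terminal: 7 × 2 × 1 = 14
RPN > 172: O-ring erosion (294), Lubricant film fatigue crack (315), Contact corrosion (175), Fuse seizure (810).
Sum: 294 + 315 + 175 + 810 = 1594.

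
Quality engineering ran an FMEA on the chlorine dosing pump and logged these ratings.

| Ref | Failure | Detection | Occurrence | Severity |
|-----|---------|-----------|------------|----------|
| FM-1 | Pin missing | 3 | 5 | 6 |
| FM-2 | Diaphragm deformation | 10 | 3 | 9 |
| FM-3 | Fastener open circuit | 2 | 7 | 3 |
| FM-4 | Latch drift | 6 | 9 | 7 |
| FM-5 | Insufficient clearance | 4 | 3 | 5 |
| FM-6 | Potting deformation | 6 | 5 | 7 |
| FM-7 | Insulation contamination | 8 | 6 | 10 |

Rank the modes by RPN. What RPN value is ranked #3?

270

RPN = Severity × Occurrence × Detection:
  FM-1: 6 × 5 × 3 = 90
  FM-2: 9 × 3 × 10 = 270
  FM-3: 3 × 7 × 2 = 42
  FM-4: 7 × 9 × 6 = 378
  FM-5: 5 × 3 × 4 = 60
  FM-6: 7 × 5 × 6 = 210
  FM-7: 10 × 6 × 8 = 480
Sorted descending: 480, 378, 270, 210, 90, 60, 42.
The third-highest RPN is 270 (FM-2).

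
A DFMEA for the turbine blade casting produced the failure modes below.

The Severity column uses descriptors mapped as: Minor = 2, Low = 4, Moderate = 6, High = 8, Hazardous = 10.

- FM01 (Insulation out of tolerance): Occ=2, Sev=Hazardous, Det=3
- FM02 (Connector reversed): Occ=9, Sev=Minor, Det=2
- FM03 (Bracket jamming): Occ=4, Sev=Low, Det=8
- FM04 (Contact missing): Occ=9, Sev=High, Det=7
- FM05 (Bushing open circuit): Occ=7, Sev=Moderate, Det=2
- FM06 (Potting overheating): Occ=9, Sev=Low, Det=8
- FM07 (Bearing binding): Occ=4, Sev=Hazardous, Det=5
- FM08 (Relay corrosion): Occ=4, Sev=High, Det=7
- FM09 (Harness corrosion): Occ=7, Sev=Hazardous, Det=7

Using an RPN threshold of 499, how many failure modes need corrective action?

1

RPN = Severity × Occurrence × Detection:
  FM01: 10 × 2 × 3 = 60
  FM02: 2 × 9 × 2 = 36
  FM03: 4 × 4 × 8 = 128
  FM04: 8 × 9 × 7 = 504
  FM05: 6 × 7 × 2 = 84
  FM06: 4 × 9 × 8 = 288
  FM07: 10 × 4 × 5 = 200
  FM08: 8 × 4 × 7 = 224
  FM09: 10 × 7 × 7 = 490
Modes with RPN ≥ 499: FM04 (504) → 1.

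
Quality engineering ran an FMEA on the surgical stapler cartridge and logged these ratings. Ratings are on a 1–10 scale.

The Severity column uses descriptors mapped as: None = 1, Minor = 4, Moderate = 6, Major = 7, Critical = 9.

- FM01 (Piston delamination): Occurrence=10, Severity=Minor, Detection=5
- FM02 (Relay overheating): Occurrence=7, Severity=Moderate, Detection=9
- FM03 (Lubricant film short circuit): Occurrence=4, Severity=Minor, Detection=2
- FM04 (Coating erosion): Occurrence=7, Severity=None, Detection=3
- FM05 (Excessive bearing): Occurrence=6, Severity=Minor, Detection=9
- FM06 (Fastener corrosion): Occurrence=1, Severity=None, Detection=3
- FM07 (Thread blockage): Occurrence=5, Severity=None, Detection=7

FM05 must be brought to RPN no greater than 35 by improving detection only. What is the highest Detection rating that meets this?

FM05: S=4, O=6, D=9 → current RPN = 216.
Fixed product = 24. Need 24 × D ≤ 35, so D ≤ 35/24 = 1.46.
Maximum integer Detection rating = 1 (gives RPN 24; D=2 would give 48 > 35).

1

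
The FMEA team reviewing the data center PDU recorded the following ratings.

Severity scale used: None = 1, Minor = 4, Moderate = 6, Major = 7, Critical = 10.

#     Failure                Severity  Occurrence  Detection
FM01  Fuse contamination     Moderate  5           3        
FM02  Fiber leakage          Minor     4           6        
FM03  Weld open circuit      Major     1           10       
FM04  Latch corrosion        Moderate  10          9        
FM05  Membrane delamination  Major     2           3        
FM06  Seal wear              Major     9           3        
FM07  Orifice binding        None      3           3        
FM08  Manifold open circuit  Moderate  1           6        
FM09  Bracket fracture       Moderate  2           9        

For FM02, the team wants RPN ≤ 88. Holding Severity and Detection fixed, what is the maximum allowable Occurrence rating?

FM02: S=4, O=4, D=6 → current RPN = 96.
Fixed product = 24. Need 24 × O ≤ 88, so O ≤ 88/24 = 3.67.
Maximum integer Occurrence rating = 3 (gives RPN 72; O=4 would give 96 > 88).

3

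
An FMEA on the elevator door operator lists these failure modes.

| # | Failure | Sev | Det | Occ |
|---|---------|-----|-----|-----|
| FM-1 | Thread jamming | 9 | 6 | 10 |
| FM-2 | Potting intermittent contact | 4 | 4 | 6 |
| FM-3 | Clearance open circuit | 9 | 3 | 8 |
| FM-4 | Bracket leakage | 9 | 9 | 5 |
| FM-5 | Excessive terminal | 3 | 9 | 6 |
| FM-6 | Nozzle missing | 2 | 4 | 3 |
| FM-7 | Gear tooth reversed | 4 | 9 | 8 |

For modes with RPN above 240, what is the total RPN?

1233

RPN = Severity × Occurrence × Detection:
  FM-1: 9 × 10 × 6 = 540
  FM-2: 4 × 6 × 4 = 96
  FM-3: 9 × 8 × 3 = 216
  FM-4: 9 × 5 × 9 = 405
  FM-5: 3 × 6 × 9 = 162
  FM-6: 2 × 3 × 4 = 24
  FM-7: 4 × 8 × 9 = 288
RPN > 240: FM-1 (540), FM-4 (405), FM-7 (288).
Sum: 540 + 405 + 288 = 1233.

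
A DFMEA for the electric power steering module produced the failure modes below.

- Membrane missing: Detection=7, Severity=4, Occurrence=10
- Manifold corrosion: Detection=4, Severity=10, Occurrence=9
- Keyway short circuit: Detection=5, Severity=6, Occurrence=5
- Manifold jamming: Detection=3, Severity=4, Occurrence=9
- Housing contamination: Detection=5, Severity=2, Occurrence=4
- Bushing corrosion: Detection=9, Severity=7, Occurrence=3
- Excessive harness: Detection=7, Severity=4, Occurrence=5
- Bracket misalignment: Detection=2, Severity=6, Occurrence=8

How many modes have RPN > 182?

3

RPN = Severity × Occurrence × Detection:
  Membrane missing: 4 × 10 × 7 = 280
  Manifold corrosion: 10 × 9 × 4 = 360
  Keyway short circuit: 6 × 5 × 5 = 150
  Manifold jamming: 4 × 9 × 3 = 108
  Housing contamination: 2 × 4 × 5 = 40
  Bushing corrosion: 7 × 3 × 9 = 189
  Excessive harness: 4 × 5 × 7 = 140
  Bracket misalignment: 6 × 8 × 2 = 96
Modes with RPN > 182: Membrane missing (280), Manifold corrosion (360), Bushing corrosion (189) → 3.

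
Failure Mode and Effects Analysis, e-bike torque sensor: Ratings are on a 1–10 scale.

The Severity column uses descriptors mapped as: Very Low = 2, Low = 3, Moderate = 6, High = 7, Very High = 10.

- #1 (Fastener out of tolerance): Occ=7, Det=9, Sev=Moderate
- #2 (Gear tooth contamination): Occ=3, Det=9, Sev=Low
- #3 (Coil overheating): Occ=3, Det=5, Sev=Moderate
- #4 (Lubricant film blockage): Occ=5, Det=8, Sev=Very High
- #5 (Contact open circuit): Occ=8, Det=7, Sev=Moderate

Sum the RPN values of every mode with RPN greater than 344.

778

RPN = Severity × Occurrence × Detection:
  #1: 6 × 7 × 9 = 378
  #2: 3 × 3 × 9 = 81
  #3: 6 × 3 × 5 = 90
  #4: 10 × 5 × 8 = 400
  #5: 6 × 8 × 7 = 336
RPN > 344: #1 (378), #4 (400).
Sum: 378 + 400 = 778.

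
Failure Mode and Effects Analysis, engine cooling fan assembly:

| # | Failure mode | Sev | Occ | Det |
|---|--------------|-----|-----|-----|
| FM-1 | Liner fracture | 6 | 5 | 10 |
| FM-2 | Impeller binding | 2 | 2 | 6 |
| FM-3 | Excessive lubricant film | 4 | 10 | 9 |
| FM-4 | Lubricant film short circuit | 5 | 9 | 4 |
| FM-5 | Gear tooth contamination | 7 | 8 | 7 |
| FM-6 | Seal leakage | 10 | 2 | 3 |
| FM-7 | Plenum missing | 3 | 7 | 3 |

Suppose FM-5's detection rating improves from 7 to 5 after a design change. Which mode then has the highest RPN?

RPN = Severity × Occurrence × Detection:
  FM-1: 6 × 5 × 10 = 300
  FM-2: 2 × 2 × 6 = 24
  FM-3: 4 × 10 × 9 = 360
  FM-4: 5 × 9 × 4 = 180
  FM-5: 7 × 8 × 7 = 392
  FM-6: 10 × 2 × 3 = 60
  FM-7: 3 × 7 × 3 = 63
After action: FM-5 → 7 × 8 × 5 = 280.
Revised RPNs: FM-3=360, FM-1=300, FM-5=280, FM-4=180, FM-7=63, FM-6=60, FM-2=24.
Highest is now FM-3 (360).

FM-3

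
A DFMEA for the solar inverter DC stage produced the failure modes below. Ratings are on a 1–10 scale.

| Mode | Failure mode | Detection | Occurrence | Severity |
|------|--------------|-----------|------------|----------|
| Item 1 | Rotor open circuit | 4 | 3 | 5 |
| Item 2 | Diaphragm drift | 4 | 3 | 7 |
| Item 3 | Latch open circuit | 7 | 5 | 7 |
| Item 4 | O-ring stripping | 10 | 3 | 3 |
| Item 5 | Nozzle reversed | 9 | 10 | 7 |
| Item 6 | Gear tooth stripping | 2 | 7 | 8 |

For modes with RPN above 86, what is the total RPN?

1077

RPN = Severity × Occurrence × Detection:
  Item 1: 5 × 3 × 4 = 60
  Item 2: 7 × 3 × 4 = 84
  Item 3: 7 × 5 × 7 = 245
  Item 4: 3 × 3 × 10 = 90
  Item 5: 7 × 10 × 9 = 630
  Item 6: 8 × 7 × 2 = 112
RPN > 86: Item 3 (245), Item 4 (90), Item 5 (630), Item 6 (112).
Sum: 245 + 90 + 630 + 112 = 1077.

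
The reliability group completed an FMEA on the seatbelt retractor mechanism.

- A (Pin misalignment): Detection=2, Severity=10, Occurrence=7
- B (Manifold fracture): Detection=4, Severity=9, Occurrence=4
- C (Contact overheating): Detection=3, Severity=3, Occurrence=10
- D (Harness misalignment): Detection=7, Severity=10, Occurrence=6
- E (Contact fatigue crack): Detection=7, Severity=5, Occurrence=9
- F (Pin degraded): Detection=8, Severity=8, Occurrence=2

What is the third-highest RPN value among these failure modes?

RPN = Severity × Occurrence × Detection:
  A: 10 × 7 × 2 = 140
  B: 9 × 4 × 4 = 144
  C: 3 × 10 × 3 = 90
  D: 10 × 6 × 7 = 420
  E: 5 × 9 × 7 = 315
  F: 8 × 2 × 8 = 128
Sorted descending: 420, 315, 144, 140, 128, 90.
The third-highest RPN is 144 (B).

144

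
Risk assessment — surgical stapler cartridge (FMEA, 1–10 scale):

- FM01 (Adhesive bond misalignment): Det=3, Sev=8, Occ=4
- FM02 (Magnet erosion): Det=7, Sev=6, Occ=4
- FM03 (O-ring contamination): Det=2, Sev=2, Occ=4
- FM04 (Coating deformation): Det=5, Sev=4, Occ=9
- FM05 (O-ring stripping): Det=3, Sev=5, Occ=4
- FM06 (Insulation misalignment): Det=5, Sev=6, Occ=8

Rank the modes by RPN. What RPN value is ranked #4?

RPN = Severity × Occurrence × Detection:
  FM01: 8 × 4 × 3 = 96
  FM02: 6 × 4 × 7 = 168
  FM03: 2 × 4 × 2 = 16
  FM04: 4 × 9 × 5 = 180
  FM05: 5 × 4 × 3 = 60
  FM06: 6 × 8 × 5 = 240
Sorted descending: 240, 180, 168, 96, 60, 16.
The fourth-highest RPN is 96 (FM01).

96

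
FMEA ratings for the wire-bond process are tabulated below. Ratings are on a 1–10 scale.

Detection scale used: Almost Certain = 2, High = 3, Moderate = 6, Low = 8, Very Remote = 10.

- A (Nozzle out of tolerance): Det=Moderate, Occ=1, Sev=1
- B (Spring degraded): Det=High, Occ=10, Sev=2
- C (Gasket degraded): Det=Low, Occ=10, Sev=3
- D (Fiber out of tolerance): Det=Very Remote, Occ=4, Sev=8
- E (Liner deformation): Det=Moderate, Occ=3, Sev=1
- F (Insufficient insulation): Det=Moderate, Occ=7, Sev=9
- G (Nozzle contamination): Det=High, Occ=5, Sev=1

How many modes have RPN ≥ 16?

5

RPN = Severity × Occurrence × Detection:
  A: 1 × 1 × 6 = 6
  B: 2 × 10 × 3 = 60
  C: 3 × 10 × 8 = 240
  D: 8 × 4 × 10 = 320
  E: 1 × 3 × 6 = 18
  F: 9 × 7 × 6 = 378
  G: 1 × 5 × 3 = 15
Modes with RPN ≥ 16: B (60), C (240), D (320), E (18), F (378) → 5.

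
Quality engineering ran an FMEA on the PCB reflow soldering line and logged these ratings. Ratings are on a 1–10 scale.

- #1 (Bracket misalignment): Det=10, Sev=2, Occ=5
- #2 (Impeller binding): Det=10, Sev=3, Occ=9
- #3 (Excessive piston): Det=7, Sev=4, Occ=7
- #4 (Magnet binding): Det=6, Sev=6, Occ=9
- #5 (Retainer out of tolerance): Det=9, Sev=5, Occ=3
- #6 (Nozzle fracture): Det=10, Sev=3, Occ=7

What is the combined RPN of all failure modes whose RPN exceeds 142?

1000

RPN = Severity × Occurrence × Detection:
  #1: 2 × 5 × 10 = 100
  #2: 3 × 9 × 10 = 270
  #3: 4 × 7 × 7 = 196
  #4: 6 × 9 × 6 = 324
  #5: 5 × 3 × 9 = 135
  #6: 3 × 7 × 10 = 210
RPN > 142: #2 (270), #3 (196), #4 (324), #6 (210).
Sum: 270 + 196 + 324 + 210 = 1000.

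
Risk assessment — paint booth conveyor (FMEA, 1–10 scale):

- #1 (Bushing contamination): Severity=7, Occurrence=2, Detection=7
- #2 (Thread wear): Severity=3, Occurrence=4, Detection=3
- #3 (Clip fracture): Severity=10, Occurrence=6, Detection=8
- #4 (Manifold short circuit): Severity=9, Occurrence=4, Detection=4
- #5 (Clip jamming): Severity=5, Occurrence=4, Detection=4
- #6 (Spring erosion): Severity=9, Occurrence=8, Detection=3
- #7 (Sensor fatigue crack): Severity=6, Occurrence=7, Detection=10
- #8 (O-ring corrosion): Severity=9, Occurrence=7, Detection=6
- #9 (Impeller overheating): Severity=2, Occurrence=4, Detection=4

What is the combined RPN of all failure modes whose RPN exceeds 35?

1852

RPN = Severity × Occurrence × Detection:
  #1: 7 × 2 × 7 = 98
  #2: 3 × 4 × 3 = 36
  #3: 10 × 6 × 8 = 480
  #4: 9 × 4 × 4 = 144
  #5: 5 × 4 × 4 = 80
  #6: 9 × 8 × 3 = 216
  #7: 6 × 7 × 10 = 420
  #8: 9 × 7 × 6 = 378
  #9: 2 × 4 × 4 = 32
RPN > 35: #1 (98), #2 (36), #3 (480), #4 (144), #5 (80), #6 (216), #7 (420), #8 (378).
Sum: 98 + 36 + 480 + 144 + 80 + 216 + 420 + 378 = 1852.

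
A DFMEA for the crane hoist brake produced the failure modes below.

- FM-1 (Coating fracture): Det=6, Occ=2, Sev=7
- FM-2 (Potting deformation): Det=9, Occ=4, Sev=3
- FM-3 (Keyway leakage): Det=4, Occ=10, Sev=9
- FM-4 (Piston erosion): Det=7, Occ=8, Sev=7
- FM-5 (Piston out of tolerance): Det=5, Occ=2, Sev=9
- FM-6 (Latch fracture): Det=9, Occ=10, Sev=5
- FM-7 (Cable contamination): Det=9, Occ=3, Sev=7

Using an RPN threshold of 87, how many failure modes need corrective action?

RPN = Severity × Occurrence × Detection:
  FM-1: 7 × 2 × 6 = 84
  FM-2: 3 × 4 × 9 = 108
  FM-3: 9 × 10 × 4 = 360
  FM-4: 7 × 8 × 7 = 392
  FM-5: 9 × 2 × 5 = 90
  FM-6: 5 × 10 × 9 = 450
  FM-7: 7 × 3 × 9 = 189
Modes with RPN ≥ 87: FM-2 (108), FM-3 (360), FM-4 (392), FM-5 (90), FM-6 (450), FM-7 (189) → 6.

6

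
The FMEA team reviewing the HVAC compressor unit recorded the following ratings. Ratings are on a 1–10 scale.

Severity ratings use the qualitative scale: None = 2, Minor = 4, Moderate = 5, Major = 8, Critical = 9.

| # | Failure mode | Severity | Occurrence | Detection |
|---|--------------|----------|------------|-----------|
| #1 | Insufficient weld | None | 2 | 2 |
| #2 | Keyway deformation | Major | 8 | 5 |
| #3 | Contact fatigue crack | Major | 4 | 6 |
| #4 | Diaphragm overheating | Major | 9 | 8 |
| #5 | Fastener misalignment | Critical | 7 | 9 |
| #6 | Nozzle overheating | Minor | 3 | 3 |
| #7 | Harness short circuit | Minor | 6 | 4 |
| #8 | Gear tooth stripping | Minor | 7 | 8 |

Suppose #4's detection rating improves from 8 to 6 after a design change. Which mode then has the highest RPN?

#5

RPN = Severity × Occurrence × Detection:
  #1: 2 × 2 × 2 = 8
  #2: 8 × 8 × 5 = 320
  #3: 8 × 4 × 6 = 192
  #4: 8 × 9 × 8 = 576
  #5: 9 × 7 × 9 = 567
  #6: 4 × 3 × 3 = 36
  #7: 4 × 6 × 4 = 96
  #8: 4 × 7 × 8 = 224
After action: #4 → 8 × 9 × 6 = 432.
Revised RPNs: #5=567, #4=432, #2=320, #8=224, #3=192, #7=96, #6=36, #1=8.
Highest is now #5 (567).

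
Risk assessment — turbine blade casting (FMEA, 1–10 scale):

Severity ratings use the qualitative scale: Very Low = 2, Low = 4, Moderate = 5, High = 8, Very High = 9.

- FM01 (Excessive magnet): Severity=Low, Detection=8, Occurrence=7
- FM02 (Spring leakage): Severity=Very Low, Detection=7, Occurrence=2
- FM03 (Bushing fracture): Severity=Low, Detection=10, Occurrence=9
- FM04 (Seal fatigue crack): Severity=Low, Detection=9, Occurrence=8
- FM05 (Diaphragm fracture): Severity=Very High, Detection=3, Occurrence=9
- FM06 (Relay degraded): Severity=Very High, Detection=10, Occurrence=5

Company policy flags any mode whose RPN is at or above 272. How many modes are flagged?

RPN = Severity × Occurrence × Detection:
  FM01: 4 × 7 × 8 = 224
  FM02: 2 × 2 × 7 = 28
  FM03: 4 × 9 × 10 = 360
  FM04: 4 × 8 × 9 = 288
  FM05: 9 × 9 × 3 = 243
  FM06: 9 × 5 × 10 = 450
Modes with RPN ≥ 272: FM03 (360), FM04 (288), FM06 (450) → 3.

3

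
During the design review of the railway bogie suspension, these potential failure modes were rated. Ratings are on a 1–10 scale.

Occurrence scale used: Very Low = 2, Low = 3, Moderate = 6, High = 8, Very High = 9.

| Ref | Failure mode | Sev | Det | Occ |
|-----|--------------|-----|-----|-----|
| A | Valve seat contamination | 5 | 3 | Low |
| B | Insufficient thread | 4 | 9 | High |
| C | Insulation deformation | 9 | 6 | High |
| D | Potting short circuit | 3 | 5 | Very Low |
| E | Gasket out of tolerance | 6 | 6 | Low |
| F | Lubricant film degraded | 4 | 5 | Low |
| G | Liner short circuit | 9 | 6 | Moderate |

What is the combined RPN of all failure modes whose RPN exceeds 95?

1152

RPN = Severity × Occurrence × Detection:
  A: 5 × 3 × 3 = 45
  B: 4 × 8 × 9 = 288
  C: 9 × 8 × 6 = 432
  D: 3 × 2 × 5 = 30
  E: 6 × 3 × 6 = 108
  F: 4 × 3 × 5 = 60
  G: 9 × 6 × 6 = 324
RPN > 95: B (288), C (432), E (108), G (324).
Sum: 288 + 432 + 108 + 324 = 1152.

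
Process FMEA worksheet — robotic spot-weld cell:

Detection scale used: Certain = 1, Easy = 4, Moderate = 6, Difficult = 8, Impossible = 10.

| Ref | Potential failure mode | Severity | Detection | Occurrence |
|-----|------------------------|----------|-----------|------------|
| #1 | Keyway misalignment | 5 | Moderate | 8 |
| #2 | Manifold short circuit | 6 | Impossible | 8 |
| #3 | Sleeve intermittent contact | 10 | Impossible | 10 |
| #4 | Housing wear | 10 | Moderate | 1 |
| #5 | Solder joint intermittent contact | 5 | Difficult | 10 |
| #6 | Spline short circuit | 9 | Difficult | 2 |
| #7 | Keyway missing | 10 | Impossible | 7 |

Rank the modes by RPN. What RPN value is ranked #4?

RPN = Severity × Occurrence × Detection:
  #1: 5 × 8 × 6 = 240
  #2: 6 × 8 × 10 = 480
  #3: 10 × 10 × 10 = 1000
  #4: 10 × 1 × 6 = 60
  #5: 5 × 10 × 8 = 400
  #6: 9 × 2 × 8 = 144
  #7: 10 × 7 × 10 = 700
Sorted descending: 1000, 700, 480, 400, 240, 144, 60.
The fourth-highest RPN is 400 (#5).

400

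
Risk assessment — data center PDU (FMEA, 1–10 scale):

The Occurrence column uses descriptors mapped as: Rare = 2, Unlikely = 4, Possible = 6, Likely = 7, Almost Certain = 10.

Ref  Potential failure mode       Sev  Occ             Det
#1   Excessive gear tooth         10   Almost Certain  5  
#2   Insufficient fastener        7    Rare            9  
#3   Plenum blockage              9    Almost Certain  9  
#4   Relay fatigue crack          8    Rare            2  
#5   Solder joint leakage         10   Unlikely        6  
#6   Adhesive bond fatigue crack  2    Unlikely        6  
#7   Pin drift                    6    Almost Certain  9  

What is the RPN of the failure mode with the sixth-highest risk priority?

RPN = Severity × Occurrence × Detection:
  #1: 10 × 10 × 5 = 500
  #2: 7 × 2 × 9 = 126
  #3: 9 × 10 × 9 = 810
  #4: 8 × 2 × 2 = 32
  #5: 10 × 4 × 6 = 240
  #6: 2 × 4 × 6 = 48
  #7: 6 × 10 × 9 = 540
Sorted descending: 810, 540, 500, 240, 126, 48, 32.
The sixth-highest RPN is 48 (#6).

48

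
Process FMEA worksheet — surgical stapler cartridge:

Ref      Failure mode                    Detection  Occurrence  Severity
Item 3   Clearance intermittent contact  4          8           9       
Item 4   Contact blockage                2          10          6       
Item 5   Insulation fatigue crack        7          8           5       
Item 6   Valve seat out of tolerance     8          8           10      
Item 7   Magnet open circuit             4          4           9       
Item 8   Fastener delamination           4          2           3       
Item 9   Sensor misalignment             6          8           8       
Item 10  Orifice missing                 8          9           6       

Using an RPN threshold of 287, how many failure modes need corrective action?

4

RPN = Severity × Occurrence × Detection:
  Item 3: 9 × 8 × 4 = 288
  Item 4: 6 × 10 × 2 = 120
  Item 5: 5 × 8 × 7 = 280
  Item 6: 10 × 8 × 8 = 640
  Item 7: 9 × 4 × 4 = 144
  Item 8: 3 × 2 × 4 = 24
  Item 9: 8 × 8 × 6 = 384
  Item 10: 6 × 9 × 8 = 432
Modes with RPN ≥ 287: Item 3 (288), Item 6 (640), Item 9 (384), Item 10 (432) → 4.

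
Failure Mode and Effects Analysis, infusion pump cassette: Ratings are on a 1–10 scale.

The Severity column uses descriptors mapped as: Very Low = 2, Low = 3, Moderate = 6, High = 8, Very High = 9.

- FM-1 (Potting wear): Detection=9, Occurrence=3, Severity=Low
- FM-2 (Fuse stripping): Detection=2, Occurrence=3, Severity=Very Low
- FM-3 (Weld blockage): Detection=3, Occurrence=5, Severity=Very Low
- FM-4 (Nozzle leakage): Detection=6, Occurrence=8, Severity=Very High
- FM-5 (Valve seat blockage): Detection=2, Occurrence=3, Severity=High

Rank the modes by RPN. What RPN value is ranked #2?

RPN = Severity × Occurrence × Detection:
  FM-1: 3 × 3 × 9 = 81
  FM-2: 2 × 3 × 2 = 12
  FM-3: 2 × 5 × 3 = 30
  FM-4: 9 × 8 × 6 = 432
  FM-5: 8 × 3 × 2 = 48
Sorted descending: 432, 81, 48, 30, 12.
The second-highest RPN is 81 (FM-1).

81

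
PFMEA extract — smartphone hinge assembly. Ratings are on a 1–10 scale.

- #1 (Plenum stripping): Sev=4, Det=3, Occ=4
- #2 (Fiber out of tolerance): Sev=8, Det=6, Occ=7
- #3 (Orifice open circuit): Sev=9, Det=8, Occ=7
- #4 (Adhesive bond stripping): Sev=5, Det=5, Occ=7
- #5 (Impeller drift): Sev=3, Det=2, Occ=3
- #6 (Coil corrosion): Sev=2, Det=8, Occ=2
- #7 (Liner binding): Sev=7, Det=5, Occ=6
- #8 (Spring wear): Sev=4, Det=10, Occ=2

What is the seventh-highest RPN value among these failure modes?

RPN = Severity × Occurrence × Detection:
  #1: 4 × 4 × 3 = 48
  #2: 8 × 7 × 6 = 336
  #3: 9 × 7 × 8 = 504
  #4: 5 × 7 × 5 = 175
  #5: 3 × 3 × 2 = 18
  #6: 2 × 2 × 8 = 32
  #7: 7 × 6 × 5 = 210
  #8: 4 × 2 × 10 = 80
Sorted descending: 504, 336, 210, 175, 80, 48, 32, 18.
The seventh-highest RPN is 32 (#6).

32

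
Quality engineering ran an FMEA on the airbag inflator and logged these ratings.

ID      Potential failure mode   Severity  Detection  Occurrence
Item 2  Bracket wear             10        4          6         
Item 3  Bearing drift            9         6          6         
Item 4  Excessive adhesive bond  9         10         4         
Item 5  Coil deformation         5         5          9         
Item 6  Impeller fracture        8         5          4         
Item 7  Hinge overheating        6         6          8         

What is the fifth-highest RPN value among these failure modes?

225

RPN = Severity × Occurrence × Detection:
  Item 2: 10 × 6 × 4 = 240
  Item 3: 9 × 6 × 6 = 324
  Item 4: 9 × 4 × 10 = 360
  Item 5: 5 × 9 × 5 = 225
  Item 6: 8 × 4 × 5 = 160
  Item 7: 6 × 8 × 6 = 288
Sorted descending: 360, 324, 288, 240, 225, 160.
The fifth-highest RPN is 225 (Item 5).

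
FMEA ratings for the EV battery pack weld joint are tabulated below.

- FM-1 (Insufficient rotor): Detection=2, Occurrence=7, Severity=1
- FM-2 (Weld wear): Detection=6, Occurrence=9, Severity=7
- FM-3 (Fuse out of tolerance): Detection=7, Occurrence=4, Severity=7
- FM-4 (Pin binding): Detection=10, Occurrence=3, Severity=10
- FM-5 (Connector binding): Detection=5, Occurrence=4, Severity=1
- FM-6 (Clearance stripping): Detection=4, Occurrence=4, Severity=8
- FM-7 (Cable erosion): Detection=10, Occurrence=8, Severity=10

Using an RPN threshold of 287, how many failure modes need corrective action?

RPN = Severity × Occurrence × Detection:
  FM-1: 1 × 7 × 2 = 14
  FM-2: 7 × 9 × 6 = 378
  FM-3: 7 × 4 × 7 = 196
  FM-4: 10 × 3 × 10 = 300
  FM-5: 1 × 4 × 5 = 20
  FM-6: 8 × 4 × 4 = 128
  FM-7: 10 × 8 × 10 = 800
Modes with RPN ≥ 287: FM-2 (378), FM-4 (300), FM-7 (800) → 3.

3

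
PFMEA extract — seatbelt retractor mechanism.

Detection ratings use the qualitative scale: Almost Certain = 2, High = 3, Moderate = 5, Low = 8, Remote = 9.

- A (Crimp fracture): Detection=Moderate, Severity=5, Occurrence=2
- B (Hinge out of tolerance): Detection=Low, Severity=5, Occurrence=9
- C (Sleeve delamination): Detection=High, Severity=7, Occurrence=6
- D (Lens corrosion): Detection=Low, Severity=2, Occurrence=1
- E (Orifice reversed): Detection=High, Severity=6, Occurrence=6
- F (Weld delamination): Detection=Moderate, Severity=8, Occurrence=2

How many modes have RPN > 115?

RPN = Severity × Occurrence × Detection:
  A: 5 × 2 × 5 = 50
  B: 5 × 9 × 8 = 360
  C: 7 × 6 × 3 = 126
  D: 2 × 1 × 8 = 16
  E: 6 × 6 × 3 = 108
  F: 8 × 2 × 5 = 80
Modes with RPN > 115: B (360), C (126) → 2.

2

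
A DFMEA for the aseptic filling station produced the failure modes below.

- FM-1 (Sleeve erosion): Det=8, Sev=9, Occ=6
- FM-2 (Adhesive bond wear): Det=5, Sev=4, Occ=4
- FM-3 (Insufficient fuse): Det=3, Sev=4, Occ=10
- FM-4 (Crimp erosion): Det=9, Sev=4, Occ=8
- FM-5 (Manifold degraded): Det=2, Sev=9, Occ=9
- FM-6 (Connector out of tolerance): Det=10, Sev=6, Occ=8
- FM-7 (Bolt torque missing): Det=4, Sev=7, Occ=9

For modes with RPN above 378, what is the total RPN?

RPN = Severity × Occurrence × Detection:
  FM-1: 9 × 6 × 8 = 432
  FM-2: 4 × 4 × 5 = 80
  FM-3: 4 × 10 × 3 = 120
  FM-4: 4 × 8 × 9 = 288
  FM-5: 9 × 9 × 2 = 162
  FM-6: 6 × 8 × 10 = 480
  FM-7: 7 × 9 × 4 = 252
RPN > 378: FM-1 (432), FM-6 (480).
Sum: 432 + 480 = 912.

912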